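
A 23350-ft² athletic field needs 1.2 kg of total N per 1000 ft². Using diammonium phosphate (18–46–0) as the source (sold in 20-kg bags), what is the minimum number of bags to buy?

Product per 1000 ft² = 1.2 / 18% = 6.66667 kg.
Total product = 6.66667 × 23350 / 1000 = 155.667 kg.
Bags = ⌈155.667 / 20⌉ = 8.

8 bags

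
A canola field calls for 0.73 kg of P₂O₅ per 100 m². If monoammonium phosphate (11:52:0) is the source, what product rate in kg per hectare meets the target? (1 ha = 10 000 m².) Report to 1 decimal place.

140.4 kg of product per hectare

Product per 100 m² = 0.73 / 52% = 1.40385 kg.
Convert to per hectare: 1.40385 × 100 = 140.385 kg.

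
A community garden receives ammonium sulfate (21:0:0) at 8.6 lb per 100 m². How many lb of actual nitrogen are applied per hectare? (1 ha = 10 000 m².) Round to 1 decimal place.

180.6 lb N per hectare

nitrogen per 100 m² = 8.6 × 21% = 1.806 lb.
Convert to per hectare: 1.806 × 100 = 180.6 lb.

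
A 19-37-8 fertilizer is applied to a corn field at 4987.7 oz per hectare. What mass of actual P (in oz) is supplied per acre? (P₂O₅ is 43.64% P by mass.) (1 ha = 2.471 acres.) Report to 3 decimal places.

P₂O₅ per hectare = 4987.7 × 37% = 1845.45 oz.
Elemental P = 1845.45 × 0.4364 = 805.354 oz per hectare.
Convert to per acre: 805.354 × 0.404694 = 325.9223 oz.

325.922 oz P per acre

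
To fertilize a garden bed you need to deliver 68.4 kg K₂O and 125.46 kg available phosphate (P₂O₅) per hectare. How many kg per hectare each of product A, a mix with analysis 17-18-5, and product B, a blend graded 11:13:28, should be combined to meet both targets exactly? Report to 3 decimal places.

With a, b = kg per hectare of product A and product B:
K₂O: 0.05·a + 0.28·b = 68.4
P₂O₅: 0.18·a + 0.13·b = 125.46
Eliminate b: (row1) − 0.28/0.13·(row2) → -0.337692·a = -201.822, so a = 597.6492.
Then b = (125.46 − 0.18·597.6492) / 0.13 = 137.5626.

597.649 kg product A, 137.563 kg product B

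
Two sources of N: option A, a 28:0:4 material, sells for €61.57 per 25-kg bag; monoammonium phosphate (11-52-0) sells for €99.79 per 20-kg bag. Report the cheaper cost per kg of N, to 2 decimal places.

option A: N per bag = 25 × 28% = 7 kg; cost = 61.57 / 7 = €8.7957/kg N.
monoammonium phosphate: N per bag = 20 × 11% = 2.2 kg; cost = 99.79 / 2.2 = €45.3591/kg N.
option A is cheaper.

€8.80 per kg N (option A)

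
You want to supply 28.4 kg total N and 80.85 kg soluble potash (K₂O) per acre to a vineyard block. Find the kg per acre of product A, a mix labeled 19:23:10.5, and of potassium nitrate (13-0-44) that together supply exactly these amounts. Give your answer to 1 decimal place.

Per-acre balance (a = product A, b = potassium nitrate):
N: 0.19·a + 0.13·b = 28.4
K₂O: 0.105·a + 0.44·b = 80.85
Solving simultaneously: a = 28.3846, b = 176.976.

28.4 kg product A, 177.0 kg potassium nitrate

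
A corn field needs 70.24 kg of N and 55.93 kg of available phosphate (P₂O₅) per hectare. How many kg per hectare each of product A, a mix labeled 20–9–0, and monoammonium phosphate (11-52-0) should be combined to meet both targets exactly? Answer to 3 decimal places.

322.768 kg product A, 51.694 kg monoammonium phosphate

Let a = kg of product A, b = kg of monoammonium phosphate (per hectare).
N: 0.2·a + 0.11·b = 70.24
P₂O₅: 0.09·a + 0.52·b = 55.93
Eliminate a: (row1) − 0.2/0.09·(row2) → -1.04556·b = -54.0489, so b = 51.6939.
Back-substitute: a = (70.24 − 0.11·51.6939) / 0.2 = 322.7683.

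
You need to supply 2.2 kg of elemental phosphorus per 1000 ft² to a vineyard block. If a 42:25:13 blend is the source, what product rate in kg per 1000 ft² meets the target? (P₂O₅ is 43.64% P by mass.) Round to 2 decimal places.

As P₂O₅: 2.2 / 0.4364 = 5.04125 kg per 1000 ft².
Product per 1000 ft² = 5.04125 / 25% = 20.16499 kg.

20.16 kg of product per thousand sq ft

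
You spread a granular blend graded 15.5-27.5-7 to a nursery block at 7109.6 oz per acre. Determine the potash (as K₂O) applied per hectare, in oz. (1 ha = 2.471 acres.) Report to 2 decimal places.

K₂O per acre = 7109.6 × 7% = 497.672 oz.
Convert to per hectare: 497.672 × 2.471 = 1229.748 oz.

1229.75 oz K₂O per hectare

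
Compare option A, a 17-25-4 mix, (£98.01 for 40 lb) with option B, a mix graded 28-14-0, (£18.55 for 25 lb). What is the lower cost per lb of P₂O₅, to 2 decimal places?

£5.30 per lb P₂O₅ (option B)

option A: P₂O₅ per bag = 40 × 25% = 10 lb; cost = 98.01 / 10 = £9.8010/lb P₂O₅.
option B: P₂O₅ per bag = 25 × 14% = 3.5 lb; cost = 18.55 / 3.5 = £5.3000/lb P₂O₅.
option B is cheaper.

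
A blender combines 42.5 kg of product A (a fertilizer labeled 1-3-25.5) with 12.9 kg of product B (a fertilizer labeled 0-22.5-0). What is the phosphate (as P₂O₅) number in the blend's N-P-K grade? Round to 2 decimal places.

Total mass = 42.5 + 12.9 = 55.4 kg.
P₂O₅ mass = 3%×42.5 + 22.5%×12.9 = 4.1775 kg.
% P₂O₅ = 4.1775 / 55.4 = 7.54061%.

7.54% P₂O₅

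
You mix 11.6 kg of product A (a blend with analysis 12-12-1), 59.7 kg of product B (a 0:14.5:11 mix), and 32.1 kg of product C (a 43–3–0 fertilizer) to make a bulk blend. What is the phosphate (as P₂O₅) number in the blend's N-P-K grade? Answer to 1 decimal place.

Total mass = 11.6 + 59.7 + 32.1 = 103.4 kg.
P₂O₅ mass = 12%×11.6 + 14.5%×59.7 + 3%×32.1 = 11.0115 kg.
% P₂O₅ = 11.0115 / 103.4 = 10.6494%.

10.6% P₂O₅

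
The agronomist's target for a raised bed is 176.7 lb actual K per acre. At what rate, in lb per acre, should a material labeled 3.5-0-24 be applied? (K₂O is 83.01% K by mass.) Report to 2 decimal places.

As K₂O: 176.7 / 0.8301 = 212.866 lb per acre.
Product per acre = 212.866 / 24% = 886.941 lb.

886.94 lb of product per acre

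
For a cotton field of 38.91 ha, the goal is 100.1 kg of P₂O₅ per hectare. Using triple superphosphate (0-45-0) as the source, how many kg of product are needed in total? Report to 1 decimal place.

Product per hectare = 100.1 / 45% = 222.444 kg.
Total product = 222.444 × 38.91 = 8655.31 kg.

8655.3 kg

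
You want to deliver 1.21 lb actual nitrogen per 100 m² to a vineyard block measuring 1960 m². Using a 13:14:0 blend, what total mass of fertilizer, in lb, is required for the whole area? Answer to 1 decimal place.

182.4 lb

Product per 100 m² = 1.21 / 13% = 9.30769 lb.
Total product = 9.30769 × 1960 / 100 = 182.431 lb.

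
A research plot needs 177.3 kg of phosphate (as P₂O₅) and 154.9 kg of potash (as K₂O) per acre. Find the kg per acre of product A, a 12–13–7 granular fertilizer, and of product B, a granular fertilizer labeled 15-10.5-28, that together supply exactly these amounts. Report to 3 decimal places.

Let a = kg of product A, b = kg of product B (per acre).
P₂O₅: 0.13·a + 0.105·b = 177.3
K₂O: 0.07·a + 0.28·b = 154.9
Eliminate b: (row1) − 0.105/0.28·(row2) → 0.10375·a = 119.213, so a = 1149.0361.
Then b = (154.9 − 0.07·1149.0361) / 0.28 = 265.9552.

1149.036 kg product A, 265.955 kg product B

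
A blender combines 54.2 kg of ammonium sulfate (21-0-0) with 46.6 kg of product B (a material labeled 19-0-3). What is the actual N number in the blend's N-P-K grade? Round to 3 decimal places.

20.075% N

Total mass = 54.2 + 46.6 = 100.8 kg.
N mass = 21%×54.2 + 19%×46.6 = 20.236 kg.
% N = 20.236 / 100.8 = 20.0754%.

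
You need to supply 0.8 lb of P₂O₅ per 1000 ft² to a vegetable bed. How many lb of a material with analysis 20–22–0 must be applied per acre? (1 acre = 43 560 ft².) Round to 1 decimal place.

Product per 1000 ft² = 0.8 / 22% = 3.63636 lb.
Convert to per acre: 3.63636 × 43.56 = 158.4 lb.

158.4 lb of product per acre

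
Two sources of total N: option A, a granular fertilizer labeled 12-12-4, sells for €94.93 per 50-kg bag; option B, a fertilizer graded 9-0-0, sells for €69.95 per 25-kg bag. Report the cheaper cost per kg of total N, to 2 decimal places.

€15.82 per kg N (option A)

option A: N per bag = 50 × 12% = 6 kg; cost = 94.93 / 6 = €15.8217/kg N.
option B: N per bag = 25 × 9% = 2.25 kg; cost = 69.95 / 2.25 = €31.0889/kg N.
option A is cheaper.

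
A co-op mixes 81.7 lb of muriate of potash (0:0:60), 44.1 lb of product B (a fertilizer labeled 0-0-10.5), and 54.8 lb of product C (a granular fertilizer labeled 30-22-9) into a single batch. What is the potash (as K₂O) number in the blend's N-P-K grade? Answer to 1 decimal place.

Total mass = 81.7 + 44.1 + 54.8 = 180.6 lb.
K₂O mass = 60%×81.7 + 10.5%×44.1 + 9%×54.8 = 58.5825 lb.
% K₂O = 58.5825 / 180.6 = 32.4377%.

32.4% K₂O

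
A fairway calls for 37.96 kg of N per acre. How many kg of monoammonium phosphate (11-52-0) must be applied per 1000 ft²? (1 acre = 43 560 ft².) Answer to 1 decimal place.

Product per acre = 37.96 / 11% = 345.091 kg.
Convert to per 1000 ft²: 345.091 × 0.0229568 = 7.9222 kg.

7.9 kg of product per thousand sq ft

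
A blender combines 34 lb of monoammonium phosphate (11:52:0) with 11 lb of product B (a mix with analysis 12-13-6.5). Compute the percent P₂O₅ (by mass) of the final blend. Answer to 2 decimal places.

42.47% P₂O₅

Total mass = 34 + 11 = 45 lb.
P₂O₅ mass = 52%×34 + 13%×11 = 19.11 lb.
% P₂O₅ = 19.11 / 45 = 42.4667%.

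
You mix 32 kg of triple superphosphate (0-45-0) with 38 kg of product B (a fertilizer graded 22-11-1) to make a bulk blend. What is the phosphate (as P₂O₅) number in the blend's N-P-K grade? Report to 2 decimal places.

26.54% P₂O₅

Total mass = 32 + 38 = 70 kg.
P₂O₅ mass = 45%×32 + 11%×38 = 18.58 kg.
% P₂O₅ = 18.58 / 70 = 26.5429%.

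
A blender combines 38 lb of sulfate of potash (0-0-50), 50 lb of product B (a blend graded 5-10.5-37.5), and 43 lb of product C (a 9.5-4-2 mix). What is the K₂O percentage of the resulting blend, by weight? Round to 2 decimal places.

29.47% K₂O

Total mass = 38 + 50 + 43 = 131 lb.
K₂O mass = 50%×38 + 37.5%×50 + 2%×43 = 38.61 lb.
% K₂O = 38.61 / 131 = 29.4733%.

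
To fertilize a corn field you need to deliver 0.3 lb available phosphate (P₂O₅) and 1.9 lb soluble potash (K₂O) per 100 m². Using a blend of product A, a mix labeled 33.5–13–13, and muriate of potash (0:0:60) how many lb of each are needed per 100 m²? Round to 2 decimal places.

Per-100 m² balance (a = product A, b = muriate of potash):
P₂O₅: 0.13·a + 0·b = 0.3
K₂O: 0.13·a + 0.6·b = 1.9
From row1: a = (0.3 − 0·b) / 0.13.
Into row2: 0.13·(0.3 − 0·b)/0.13 + 0.6·b = 1.9 → b = 2.66667, a = 2.30769.

2.31 lb product A, 2.67 lb muriate of potash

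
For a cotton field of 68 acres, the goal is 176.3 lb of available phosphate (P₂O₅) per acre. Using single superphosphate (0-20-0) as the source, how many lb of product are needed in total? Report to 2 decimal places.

Product per acre = 176.3 / 20% = 881.5 lb.
Total product = 881.5 × 68 = 59942 lb.

59942.00 lb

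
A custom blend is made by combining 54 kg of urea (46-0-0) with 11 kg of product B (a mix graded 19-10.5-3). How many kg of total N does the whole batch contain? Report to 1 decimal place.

26.9 kg N

N mass = 46%×54 + 19%×11 = 26.93 kg.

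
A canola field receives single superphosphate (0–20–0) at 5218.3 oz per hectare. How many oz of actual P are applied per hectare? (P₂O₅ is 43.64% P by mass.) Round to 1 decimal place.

P₂O₅ per hectare = 5218.3 × 20% = 1043.66 oz.
Elemental P = 1043.66 × 0.4364 = 455.453 oz per hectare.

455.5 oz P per hectare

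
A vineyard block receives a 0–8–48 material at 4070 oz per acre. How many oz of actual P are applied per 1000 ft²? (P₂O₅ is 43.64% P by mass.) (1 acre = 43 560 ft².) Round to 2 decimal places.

P₂O₅ per acre = 4070 × 8% = 325.6 oz.
Elemental P = 325.6 × 0.4364 = 142.092 oz per acre.
Convert to per 1000 ft²: 142.092 × 0.0229568 = 3.26198 oz.

3.26 oz P per thousand sq ft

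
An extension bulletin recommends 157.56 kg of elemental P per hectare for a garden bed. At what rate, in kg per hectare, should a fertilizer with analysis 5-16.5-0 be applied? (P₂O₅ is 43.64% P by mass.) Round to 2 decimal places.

2188.15 kg of product per hectare

As P₂O₅: 157.56 / 0.4364 = 361.045 kg per hectare.
Product per hectare = 361.045 / 16.5% = 2188.151 kg.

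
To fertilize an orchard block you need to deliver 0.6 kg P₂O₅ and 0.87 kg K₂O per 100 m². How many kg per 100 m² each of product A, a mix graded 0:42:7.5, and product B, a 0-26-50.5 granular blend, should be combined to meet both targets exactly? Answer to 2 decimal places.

Per-100 m² balance (a = product A, b = product B):
P₂O₅: 0.42·a + 0.26·b = 0.6
K₂O: 0.075·a + 0.505·b = 0.87
Solving simultaneously: a = 0.398754, b = 1.66355.

0.40 kg product A, 1.66 kg product B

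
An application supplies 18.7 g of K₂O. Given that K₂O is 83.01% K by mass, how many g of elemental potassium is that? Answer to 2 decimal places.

15.52 g K

K = 18.7 × 0.8301 = 15.5229 g.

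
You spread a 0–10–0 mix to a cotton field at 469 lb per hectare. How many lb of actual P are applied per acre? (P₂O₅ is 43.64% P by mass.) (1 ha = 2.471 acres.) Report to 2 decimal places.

8.28 lb P per acre

P₂O₅ per hectare = 469 × 10% = 46.9 lb.
Elemental P = 46.9 × 0.4364 = 20.4672 lb per hectare.
Convert to per acre: 20.4672 × 0.404694 = 8.28295 lb.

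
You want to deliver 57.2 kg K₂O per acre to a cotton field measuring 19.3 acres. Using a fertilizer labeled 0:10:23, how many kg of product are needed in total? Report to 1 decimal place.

4799.8 kg

Product per acre = 57.2 / 23% = 248.696 kg.
Total product = 248.696 × 19.3 = 4799.83 kg.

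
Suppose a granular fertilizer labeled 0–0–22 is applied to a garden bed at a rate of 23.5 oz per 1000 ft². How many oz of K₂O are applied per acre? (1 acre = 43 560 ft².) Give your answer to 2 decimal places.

225.21 oz K₂O per acre

K₂O per 1000 ft² = 23.5 × 22% = 5.17 oz.
Convert to per acre: 5.17 × 43.56 = 225.205 oz.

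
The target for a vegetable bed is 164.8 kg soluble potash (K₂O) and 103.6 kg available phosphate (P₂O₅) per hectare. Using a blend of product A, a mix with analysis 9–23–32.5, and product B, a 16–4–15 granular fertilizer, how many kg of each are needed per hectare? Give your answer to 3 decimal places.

With a, b = kg per hectare of product A and product B:
K₂O: 0.325·a + 0.15·b = 164.8
P₂O₅: 0.23·a + 0.04·b = 103.6
Solving simultaneously: a = 416.18605, b = 196.9302.

416.186 kg product A, 196.930 kg product B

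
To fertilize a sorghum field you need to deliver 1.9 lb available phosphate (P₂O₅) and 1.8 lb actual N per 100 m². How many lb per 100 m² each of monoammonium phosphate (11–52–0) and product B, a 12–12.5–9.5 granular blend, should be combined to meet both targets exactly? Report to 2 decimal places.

Let a = lb of monoammonium phosphate, b = lb of product B (per 100 m²).
P₂O₅: 0.52·a + 0.125·b = 1.9
N: 0.11·a + 0.12·b = 1.8
From row1: a = (1.9 − 0.125·b) / 0.52.
Into row2: 0.11·(1.9 − 0.125·b)/0.52 + 0.12·b = 1.8 → b = 14.9435, a = 0.061665.

0.06 lb monoammonium phosphate, 14.94 lb product B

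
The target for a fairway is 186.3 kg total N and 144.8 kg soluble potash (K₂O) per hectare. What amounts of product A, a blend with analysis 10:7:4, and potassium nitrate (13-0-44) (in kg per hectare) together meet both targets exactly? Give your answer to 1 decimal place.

With a, b = kg per hectare of product A and potassium nitrate:
N: 0.1·a + 0.13·b = 186.3
K₂O: 0.04·a + 0.44·b = 144.8
Solving simultaneously: a = 1627.53, b = 181.134.

1627.5 kg product A, 181.1 kg potassium nitrate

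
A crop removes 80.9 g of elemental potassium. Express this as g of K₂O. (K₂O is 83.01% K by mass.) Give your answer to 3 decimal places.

97.458 g K₂O

K₂O = 80.9 / 0.8301 = 97.4581 g.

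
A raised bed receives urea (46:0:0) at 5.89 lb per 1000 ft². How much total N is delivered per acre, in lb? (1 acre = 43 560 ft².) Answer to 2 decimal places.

nitrogen per 1000 ft² = 5.89 × 46% = 2.7094 lb.
Convert to per acre: 2.7094 × 43.56 = 118.021 lb.

118.02 lb N per acre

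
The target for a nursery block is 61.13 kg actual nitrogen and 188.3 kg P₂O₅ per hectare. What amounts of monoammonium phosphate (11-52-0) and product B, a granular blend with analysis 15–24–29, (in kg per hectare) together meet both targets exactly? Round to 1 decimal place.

Let a = kg of monoammonium phosphate, b = kg of product B (per hectare).
N: 0.11·a + 0.15·b = 61.13
P₂O₅: 0.52·a + 0.24·b = 188.3
Eliminate a: (row1) − 0.11/0.52·(row2) → 0.0992308·b = 21.2973, so b = 214.624.
Back-substitute: a = (61.13 − 0.15·214.624) / 0.11 = 263.058.

263.1 kg monoammonium phosphate, 214.6 kg product B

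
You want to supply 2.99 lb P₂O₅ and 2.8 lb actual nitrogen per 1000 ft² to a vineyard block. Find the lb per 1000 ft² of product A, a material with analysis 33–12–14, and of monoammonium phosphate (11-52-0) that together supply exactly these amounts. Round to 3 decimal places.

7.116 lb product A, 4.108 lb monoammonium phosphate

Per-1000 ft² balance (a = product A, b = monoammonium phosphate):
P₂O₅: 0.12·a + 0.52·b = 2.99
N: 0.33·a + 0.11·b = 2.8
Eliminate a: (row1) − 0.12/0.33·(row2) → 0.48·b = 1.97182, so b = 4.10795.
Back-substitute: a = (2.99 − 0.52·4.10795) / 0.12 = 7.11553.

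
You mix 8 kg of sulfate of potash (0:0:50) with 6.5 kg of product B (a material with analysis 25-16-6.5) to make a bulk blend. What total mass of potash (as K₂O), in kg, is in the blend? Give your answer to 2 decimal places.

4.42 kg K₂O

K₂O mass = 50%×8 + 6.5%×6.5 = 4.4225 kg.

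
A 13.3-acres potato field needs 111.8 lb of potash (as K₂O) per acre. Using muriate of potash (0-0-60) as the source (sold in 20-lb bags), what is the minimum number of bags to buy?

Product per acre = 111.8 / 60% = 186.333 lb.
Total product = 186.333 × 13.3 = 2478.23 lb.
Bags = ⌈2478.23 / 20⌉ = 124.

124 bags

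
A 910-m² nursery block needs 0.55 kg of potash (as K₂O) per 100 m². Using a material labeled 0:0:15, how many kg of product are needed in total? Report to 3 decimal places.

33.367 kg

Product per 100 m² = 0.55 / 15% = 3.66667 kg.
Total product = 3.66667 × 910 / 100 = 33.3667 kg.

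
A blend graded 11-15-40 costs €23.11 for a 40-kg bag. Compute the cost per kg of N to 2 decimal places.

€5.25 per kg N

N in bag = 40 × 11% = 4.4 kg.
Cost per kg N = €23.11 / 4.4 = €5.2523.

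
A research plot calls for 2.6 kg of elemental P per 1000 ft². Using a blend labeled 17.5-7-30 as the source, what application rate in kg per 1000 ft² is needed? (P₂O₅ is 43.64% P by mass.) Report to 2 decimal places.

85.11 kg of product per thousand sq ft

As P₂O₅: 2.6 / 0.4364 = 5.95784 kg per 1000 ft².
Product per 1000 ft² = 5.95784 / 7% = 85.112 kg.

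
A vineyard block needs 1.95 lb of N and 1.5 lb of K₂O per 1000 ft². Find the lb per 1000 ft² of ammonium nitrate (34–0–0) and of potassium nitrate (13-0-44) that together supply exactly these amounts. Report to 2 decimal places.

4.43 lb ammonium nitrate, 3.41 lb potassium nitrate

Let a = lb of ammonium nitrate, b = lb of potassium nitrate (per 1000 ft²).
N: 0.34·a + 0.13·b = 1.95
K₂O: 0·a + 0.44·b = 1.5
Solving simultaneously: a = 4.43182, b = 3.40909.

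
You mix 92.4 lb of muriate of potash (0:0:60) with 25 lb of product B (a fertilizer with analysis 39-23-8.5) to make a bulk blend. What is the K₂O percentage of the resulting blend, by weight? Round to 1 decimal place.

Total mass = 92.4 + 25 = 117.4 lb.
K₂O mass = 60%×92.4 + 8.5%×25 = 57.565 lb.
% K₂O = 57.565 / 117.4 = 49.0332%.

49.0% K₂O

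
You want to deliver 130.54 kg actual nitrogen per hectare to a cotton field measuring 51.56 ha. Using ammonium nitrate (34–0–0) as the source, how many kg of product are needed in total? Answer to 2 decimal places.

19796.01 kg

Product per hectare = 130.54 / 34% = 383.941 kg.
Total product = 383.941 × 51.56 = 19796.007 kg.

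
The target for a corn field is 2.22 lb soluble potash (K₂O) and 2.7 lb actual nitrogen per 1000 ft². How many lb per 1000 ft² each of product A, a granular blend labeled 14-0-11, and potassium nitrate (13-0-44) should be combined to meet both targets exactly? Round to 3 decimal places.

Let a = lb of product A, b = lb of potassium nitrate (per 1000 ft²).
K₂O: 0.11·a + 0.44·b = 2.22
N: 0.14·a + 0.13·b = 2.7
Eliminate a: (row1) − 0.11/0.14·(row2) → 0.337857·b = 0.0985714, so b = 0.291755.
Back-substitute: a = (2.22 − 0.44·0.291755) / 0.11 = 19.0148.

19.015 lb product A, 0.292 lb potassium nitrate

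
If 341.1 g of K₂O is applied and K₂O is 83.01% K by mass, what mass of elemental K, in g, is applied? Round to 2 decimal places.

283.15 g K

K = 341.1 × 0.8301 = 283.147 g.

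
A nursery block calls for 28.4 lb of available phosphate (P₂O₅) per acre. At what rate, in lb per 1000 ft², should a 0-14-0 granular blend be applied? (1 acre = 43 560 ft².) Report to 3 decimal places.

4.657 lb of product per thousand sq ft

Product per acre = 28.4 / 14% = 202.857 lb.
Convert to per 1000 ft²: 202.857 × 0.0229568 = 4.65696 lb.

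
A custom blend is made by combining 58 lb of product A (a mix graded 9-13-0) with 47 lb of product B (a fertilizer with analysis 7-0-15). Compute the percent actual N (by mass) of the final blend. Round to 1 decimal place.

8.1% N

Total mass = 58 + 47 = 105 lb.
N mass = 9%×58 + 7%×47 = 8.51 lb.
% N = 8.51 / 105 = 8.10476%.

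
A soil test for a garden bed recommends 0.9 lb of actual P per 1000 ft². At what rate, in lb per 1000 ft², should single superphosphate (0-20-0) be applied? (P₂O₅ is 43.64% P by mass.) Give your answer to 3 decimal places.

10.312 lb of product per thousand sq ft

As P₂O₅: 0.9 / 0.4364 = 2.06233 lb per 1000 ft².
Product per 1000 ft² = 2.06233 / 20% = 10.3116 lb.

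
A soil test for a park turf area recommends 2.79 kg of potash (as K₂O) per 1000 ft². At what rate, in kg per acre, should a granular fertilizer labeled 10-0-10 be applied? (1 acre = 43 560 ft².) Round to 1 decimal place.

Product per 1000 ft² = 2.79 / 10% = 27.9 kg.
Convert to per acre: 27.9 × 43.56 = 1215.32 kg.

1215.3 kg of product per acre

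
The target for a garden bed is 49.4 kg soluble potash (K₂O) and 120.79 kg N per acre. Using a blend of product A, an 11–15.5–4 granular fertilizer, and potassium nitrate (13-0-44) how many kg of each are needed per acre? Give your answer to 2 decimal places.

Per-acre balance (a = product A, b = potassium nitrate):
K₂O: 0.04·a + 0.44·b = 49.4
N: 0.11·a + 0.13·b = 120.79
Eliminate b: (row1) − 0.44/0.13·(row2) → -0.332308·a = -359.428, so a = 1081.611.
Then b = (120.79 − 0.11·1081.611) / 0.13 = 13.9444.

1081.61 kg product A, 13.94 kg potassium nitrate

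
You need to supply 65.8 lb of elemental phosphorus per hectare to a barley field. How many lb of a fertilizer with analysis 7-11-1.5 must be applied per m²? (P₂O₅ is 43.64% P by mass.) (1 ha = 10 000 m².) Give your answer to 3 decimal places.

As P₂O₅: 65.8 / 0.4364 = 150.779 lb per hectare.
Product per hectare = 150.779 / 11% = 1370.72 lb.
Convert to per m²: 1370.72 × 0.0001 = 0.137072 lb.

0.137 lb of product per sq m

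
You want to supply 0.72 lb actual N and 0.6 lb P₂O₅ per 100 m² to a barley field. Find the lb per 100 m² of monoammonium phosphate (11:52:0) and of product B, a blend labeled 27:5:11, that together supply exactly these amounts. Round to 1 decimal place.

0.9 lb monoammonium phosphate, 2.3 lb product B

Per-100 m² balance (a = monoammonium phosphate, b = product B):
N: 0.11·a + 0.27·b = 0.72
P₂O₅: 0.52·a + 0.05·b = 0.6
Eliminate b: (row1) − 0.27/0.05·(row2) → -2.698·a = -2.52, so a = 0.934025.
Then b = (0.6 − 0.52·0.934025) / 0.05 = 2.28614.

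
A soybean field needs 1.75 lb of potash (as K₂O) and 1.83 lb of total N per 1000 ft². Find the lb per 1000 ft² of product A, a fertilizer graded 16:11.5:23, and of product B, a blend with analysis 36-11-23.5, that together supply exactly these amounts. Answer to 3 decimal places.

With a, b = lb per 1000 ft² of product A and product B:
K₂O: 0.23·a + 0.235·b = 1.75
N: 0.16·a + 0.36·b = 1.83
From row1: a = (1.75 − 0.235·b) / 0.23.
Into row2: 0.16·(1.75 − 0.235·b)/0.23 + 0.36·b = 1.83 → b = 3.11726, a = 4.42367.

4.424 lb product A, 3.117 lb product B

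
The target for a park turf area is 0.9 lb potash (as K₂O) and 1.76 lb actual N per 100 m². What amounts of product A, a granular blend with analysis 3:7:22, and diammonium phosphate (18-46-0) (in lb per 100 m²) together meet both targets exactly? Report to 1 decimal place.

With a, b = lb per 100 m² of product A and diammonium phosphate:
K₂O: 0.22·a + 0·b = 0.9
N: 0.03·a + 0.18·b = 1.76
Solving simultaneously: a = 4.09091, b = 9.09596.

4.1 lb product A, 9.1 lb diammonium phosphate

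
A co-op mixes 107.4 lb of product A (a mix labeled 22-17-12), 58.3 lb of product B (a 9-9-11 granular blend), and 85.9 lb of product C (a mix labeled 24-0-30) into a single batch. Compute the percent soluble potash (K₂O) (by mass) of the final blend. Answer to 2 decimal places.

17.91% K₂O

Total mass = 107.4 + 58.3 + 85.9 = 251.6 lb.
K₂O mass = 12%×107.4 + 11%×58.3 + 30%×85.9 = 45.071 lb.
% K₂O = 45.071 / 251.6 = 17.9138%.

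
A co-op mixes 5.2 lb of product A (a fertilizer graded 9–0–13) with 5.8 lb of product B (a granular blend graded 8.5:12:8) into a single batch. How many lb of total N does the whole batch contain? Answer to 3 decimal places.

0.961 lb N

N mass = 9%×5.2 + 8.5%×5.8 = 0.961 lb.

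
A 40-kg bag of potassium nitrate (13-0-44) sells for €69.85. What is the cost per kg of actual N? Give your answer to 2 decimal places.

€13.43 per kg N

N in bag = 40 × 13% = 5.2 kg.
Cost per kg N = €69.85 / 5.2 = €13.4327.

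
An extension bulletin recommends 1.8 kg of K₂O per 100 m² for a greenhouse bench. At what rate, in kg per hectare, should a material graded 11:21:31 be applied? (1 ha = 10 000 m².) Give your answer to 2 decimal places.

Product per 100 m² = 1.8 / 31% = 5.80645 kg.
Convert to per hectare: 5.80645 × 100 = 580.645 kg.

580.65 kg of product per hectare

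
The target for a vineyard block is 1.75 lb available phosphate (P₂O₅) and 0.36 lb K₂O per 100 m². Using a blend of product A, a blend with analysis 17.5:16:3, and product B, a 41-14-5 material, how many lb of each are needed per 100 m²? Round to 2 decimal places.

With a, b = lb per 100 m² of product A and product B:
P₂O₅: 0.16·a + 0.14·b = 1.75
K₂O: 0.03·a + 0.05·b = 0.36
Eliminate a: (row1) − 0.16/0.03·(row2) → -0.126667·b = -0.17, so b = 1.34211.
Back-substitute: a = (1.75 − 0.14·1.34211) / 0.16 = 9.76316.

9.76 lb product A, 1.34 lb product B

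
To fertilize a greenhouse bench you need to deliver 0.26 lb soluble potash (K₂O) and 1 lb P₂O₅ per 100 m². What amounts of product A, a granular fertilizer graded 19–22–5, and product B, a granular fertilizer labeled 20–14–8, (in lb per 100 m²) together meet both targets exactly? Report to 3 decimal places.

4.113 lb product A, 0.679 lb product B

Per-100 m² balance (a = product A, b = product B):
K₂O: 0.05·a + 0.08·b = 0.26
P₂O₅: 0.22·a + 0.14·b = 1
Eliminate a: (row1) − 0.05/0.22·(row2) → 0.0481818·b = 0.0327273, so b = 0.679245.
Back-substitute: a = (0.26 − 0.08·0.679245) / 0.05 = 4.11321.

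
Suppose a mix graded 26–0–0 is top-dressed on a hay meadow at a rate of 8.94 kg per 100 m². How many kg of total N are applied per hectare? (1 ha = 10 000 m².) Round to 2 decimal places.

nitrogen per 100 m² = 8.94 × 26% = 2.3244 kg.
Convert to per hectare: 2.3244 × 100 = 232.44 kg.

232.44 kg N per hectare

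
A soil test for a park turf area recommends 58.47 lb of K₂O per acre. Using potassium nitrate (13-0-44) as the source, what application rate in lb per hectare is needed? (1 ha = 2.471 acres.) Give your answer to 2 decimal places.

328.36 lb of product per hectare

Product per acre = 58.47 / 44% = 132.886 lb.
Convert to per hectare: 132.886 × 2.471 = 328.362 lb.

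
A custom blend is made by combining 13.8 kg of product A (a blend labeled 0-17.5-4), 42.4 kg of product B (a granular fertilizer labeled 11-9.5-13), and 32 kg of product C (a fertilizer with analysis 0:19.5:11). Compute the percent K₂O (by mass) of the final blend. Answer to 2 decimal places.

Total mass = 13.8 + 42.4 + 32 = 88.2 kg.
K₂O mass = 4%×13.8 + 13%×42.4 + 11%×32 = 9.584 kg.
% K₂O = 9.584 / 88.2 = 10.8662%.

10.87% K₂O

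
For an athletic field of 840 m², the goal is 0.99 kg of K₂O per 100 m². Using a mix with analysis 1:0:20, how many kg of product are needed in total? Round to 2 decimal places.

41.58 kg

Product per 100 m² = 0.99 / 20% = 4.95 kg.
Total product = 4.95 × 840 / 100 = 41.58 kg.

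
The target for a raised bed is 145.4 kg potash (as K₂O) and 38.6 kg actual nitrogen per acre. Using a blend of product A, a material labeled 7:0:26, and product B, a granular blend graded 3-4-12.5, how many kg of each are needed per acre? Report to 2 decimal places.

487.37 kg product A, 149.47 kg product B

Per-acre balance (a = product A, b = product B):
K₂O: 0.26·a + 0.125·b = 145.4
N: 0.07·a + 0.03·b = 38.6
From row1: a = (145.4 − 0.125·b) / 0.26.
Into row2: 0.07·(145.4 − 0.125·b)/0.26 + 0.03·b = 38.6 → b = 149.474, a = 487.368.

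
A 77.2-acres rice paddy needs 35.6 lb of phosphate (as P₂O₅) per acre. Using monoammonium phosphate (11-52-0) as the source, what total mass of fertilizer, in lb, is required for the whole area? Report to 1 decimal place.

5285.2 lb

Product per acre = 35.6 / 52% = 68.4615 lb.
Total product = 68.4615 × 77.2 = 5285.23 lb.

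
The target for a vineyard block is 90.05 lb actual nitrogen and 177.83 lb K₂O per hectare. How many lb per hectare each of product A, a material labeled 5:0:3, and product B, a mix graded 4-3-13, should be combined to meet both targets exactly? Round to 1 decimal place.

Per-hectare balance (a = product A, b = product B):
N: 0.05·a + 0.04·b = 90.05
K₂O: 0.03·a + 0.13·b = 177.83
Eliminate a: (row1) − 0.05/0.03·(row2) → -0.176667·b = -206.333, so b = 1167.92.
Back-substitute: a = (90.05 − 0.04·1167.92) / 0.05 = 866.66.

866.7 lb product A, 1167.9 lb product B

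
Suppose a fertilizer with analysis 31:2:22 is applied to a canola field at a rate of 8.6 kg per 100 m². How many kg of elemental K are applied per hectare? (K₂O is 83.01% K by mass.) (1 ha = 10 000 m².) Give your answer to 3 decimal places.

157.055 kg K per hectare

K₂O per 100 m² = 8.6 × 22% = 1.892 kg.
Elemental K = 1.892 × 0.8301 = 1.57055 kg per 100 m².
Convert to per hectare: 1.57055 × 100 = 157.0549 kg.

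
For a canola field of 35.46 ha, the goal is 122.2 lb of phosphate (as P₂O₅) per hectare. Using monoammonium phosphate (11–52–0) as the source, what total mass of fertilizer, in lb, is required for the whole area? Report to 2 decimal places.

Product per hectare = 122.2 / 52% = 235 lb.
Total product = 235 × 35.46 = 8333.1 lb.

8333.10 lb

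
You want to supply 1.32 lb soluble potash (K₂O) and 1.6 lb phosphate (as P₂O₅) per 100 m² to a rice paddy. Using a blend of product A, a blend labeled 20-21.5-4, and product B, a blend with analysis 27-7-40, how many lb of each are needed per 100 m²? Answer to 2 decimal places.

6.58 lb product A, 2.64 lb product B

With a, b = lb per 100 m² of product A and product B:
K₂O: 0.04·a + 0.4·b = 1.32
P₂O₅: 0.215·a + 0.07·b = 1.6
From row1: a = (1.32 − 0.4·b) / 0.04.
Into row2: 0.215·(1.32 − 0.4·b)/0.04 + 0.07·b = 1.6 → b = 2.64183, a = 6.58173.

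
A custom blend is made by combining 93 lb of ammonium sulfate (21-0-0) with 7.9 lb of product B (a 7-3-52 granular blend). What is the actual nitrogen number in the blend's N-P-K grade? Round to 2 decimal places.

Total mass = 93 + 7.9 = 100.9 lb.
N mass = 21%×93 + 7%×7.9 = 20.083 lb.
% N = 20.083 / 100.9 = 19.9039%.

19.90% N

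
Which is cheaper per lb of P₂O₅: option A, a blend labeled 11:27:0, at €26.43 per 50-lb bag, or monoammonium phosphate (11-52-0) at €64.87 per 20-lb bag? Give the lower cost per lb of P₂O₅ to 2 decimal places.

€1.96 per lb P₂O₅ (option A)

option A: P₂O₅ per bag = 50 × 27% = 13.5 lb; cost = 26.43 / 13.5 = €1.9578/lb P₂O₅.
monoammonium phosphate: P₂O₅ per bag = 20 × 52% = 10.4 lb; cost = 64.87 / 10.4 = €6.2375/lb P₂O₅.
option A is cheaper.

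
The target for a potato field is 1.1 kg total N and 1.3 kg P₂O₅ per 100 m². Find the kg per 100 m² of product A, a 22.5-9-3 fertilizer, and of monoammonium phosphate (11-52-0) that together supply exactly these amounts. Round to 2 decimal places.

With a, b = kg per 100 m² of product A and monoammonium phosphate:
N: 0.225·a + 0.11·b = 1.1
P₂O₅: 0.09·a + 0.52·b = 1.3
Solving simultaneously: a = 4.0056, b = 1.80672.

4.01 kg product A, 1.81 kg monoammonium phosphate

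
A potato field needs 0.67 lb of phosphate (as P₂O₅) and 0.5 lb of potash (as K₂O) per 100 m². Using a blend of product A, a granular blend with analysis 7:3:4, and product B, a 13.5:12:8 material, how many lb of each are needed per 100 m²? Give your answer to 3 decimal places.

Per-100 m² balance (a = product A, b = product B):
P₂O₅: 0.03·a + 0.12·b = 0.67
K₂O: 0.04·a + 0.08·b = 0.5
Eliminate a: (row1) − 0.03/0.04·(row2) → 0.06·b = 0.295, so b = 4.91667.
Back-substitute: a = (0.67 − 0.12·4.91667) / 0.03 = 2.66667.

2.667 lb product A, 4.917 lb product B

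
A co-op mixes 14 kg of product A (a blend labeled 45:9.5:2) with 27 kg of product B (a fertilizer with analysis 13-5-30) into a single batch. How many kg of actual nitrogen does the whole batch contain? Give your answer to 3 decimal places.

N mass = 45%×14 + 13%×27 = 9.81 kg.

9.810 kg N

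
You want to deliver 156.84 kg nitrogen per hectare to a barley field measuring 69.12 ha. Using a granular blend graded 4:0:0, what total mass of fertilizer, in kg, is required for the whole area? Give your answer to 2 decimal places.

271019.52 kg

Product per hectare = 156.84 / 4% = 3921 kg.
Total product = 3921 × 69.12 = 271019.52 kg.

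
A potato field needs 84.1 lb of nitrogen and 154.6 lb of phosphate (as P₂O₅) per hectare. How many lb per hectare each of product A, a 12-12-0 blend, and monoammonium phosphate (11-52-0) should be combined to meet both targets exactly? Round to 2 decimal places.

Let a = lb of product A, b = lb of monoammonium phosphate (per hectare).
N: 0.12·a + 0.11·b = 84.1
P₂O₅: 0.12·a + 0.52·b = 154.6
Eliminate b: (row1) − 0.11/0.52·(row2) → 0.0946154·a = 51.3962, so a = 543.211.
Then b = (154.6 − 0.12·543.211) / 0.52 = 171.951.

543.21 lb product A, 171.95 lb monoammonium phosphate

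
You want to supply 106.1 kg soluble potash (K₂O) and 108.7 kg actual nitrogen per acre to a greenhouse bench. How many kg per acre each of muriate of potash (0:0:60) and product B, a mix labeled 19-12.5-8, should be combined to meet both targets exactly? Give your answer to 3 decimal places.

With a, b = kg per acre of muriate of potash and product B:
K₂O: 0.6·a + 0.08·b = 106.1
N: 0·a + 0.19·b = 108.7
Solving simultaneously: a = 100.5526, b = 572.1053.

100.553 kg muriate of potash, 572.105 kg product B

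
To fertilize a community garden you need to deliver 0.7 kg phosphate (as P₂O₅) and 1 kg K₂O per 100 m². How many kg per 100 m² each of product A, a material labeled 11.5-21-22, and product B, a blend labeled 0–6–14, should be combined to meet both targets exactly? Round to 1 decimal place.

With a, b = kg per 100 m² of product A and product B:
P₂O₅: 0.21·a + 0.06·b = 0.7
K₂O: 0.22·a + 0.14·b = 1
Eliminate b: (row1) − 0.06/0.14·(row2) → 0.115714·a = 0.271429, so a = 2.34568.
Then b = (1 − 0.22·2.34568) / 0.14 = 3.45679.

2.3 kg product A, 3.5 kg product B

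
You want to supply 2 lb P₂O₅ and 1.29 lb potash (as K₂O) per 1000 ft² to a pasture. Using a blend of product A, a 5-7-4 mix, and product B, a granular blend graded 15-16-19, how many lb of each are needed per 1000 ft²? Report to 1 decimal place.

Let a = lb of product A, b = lb of product B (per 1000 ft²).
P₂O₅: 0.07·a + 0.16·b = 2
K₂O: 0.04·a + 0.19·b = 1.29
From row1: a = (2 − 0.16·b) / 0.07.
Into row2: 0.04·(2 − 0.16·b)/0.07 + 0.19·b = 1.29 → b = 1.49275, a = 25.1594.

25.2 lb product A, 1.5 lb product B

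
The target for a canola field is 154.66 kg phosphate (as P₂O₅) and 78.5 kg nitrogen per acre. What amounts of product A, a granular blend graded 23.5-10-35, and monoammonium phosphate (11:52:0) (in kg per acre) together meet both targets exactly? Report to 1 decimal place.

214.1 kg product A, 256.3 kg monoammonium phosphate

Per-acre balance (a = product A, b = monoammonium phosphate):
P₂O₅: 0.1·a + 0.52·b = 154.66
N: 0.235·a + 0.11·b = 78.5
From row1: a = (154.66 − 0.52·b) / 0.1.
Into row2: 0.235·(154.66 − 0.52·b)/0.1 + 0.11·b = 78.5 → b = 256.251, a = 214.095.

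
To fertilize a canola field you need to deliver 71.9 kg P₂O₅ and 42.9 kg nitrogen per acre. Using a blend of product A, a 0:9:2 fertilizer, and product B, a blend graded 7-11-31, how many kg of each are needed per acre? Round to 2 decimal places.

49.84 kg product A, 612.86 kg product B

With a, b = kg per acre of product A and product B:
P₂O₅: 0.09·a + 0.11·b = 71.9
N: 0·a + 0.07·b = 42.9
Solving simultaneously: a = 49.8413, b = 612.857.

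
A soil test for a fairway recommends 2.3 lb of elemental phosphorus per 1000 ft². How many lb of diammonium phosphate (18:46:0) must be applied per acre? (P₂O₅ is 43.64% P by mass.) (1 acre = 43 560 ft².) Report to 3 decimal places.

As P₂O₅: 2.3 / 0.4364 = 5.27039 lb per 1000 ft².
Product per 1000 ft² = 5.27039 / 46% = 11.4574 lb.
Convert to per acre: 11.4574 × 43.56 = 499.0834 lb.

499.083 lb of product per acre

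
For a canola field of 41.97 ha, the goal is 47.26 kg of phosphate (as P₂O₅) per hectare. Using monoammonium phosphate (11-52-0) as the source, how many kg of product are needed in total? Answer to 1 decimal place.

3814.4 kg

Product per hectare = 47.26 / 52% = 90.8846 kg.
Total product = 90.8846 × 41.97 = 3814.43 kg.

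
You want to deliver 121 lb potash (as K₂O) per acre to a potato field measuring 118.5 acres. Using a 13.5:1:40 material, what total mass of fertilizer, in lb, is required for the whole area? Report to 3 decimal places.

Product per acre = 121 / 40% = 302.5 lb.
Total product = 302.5 × 118.5 = 35846.25 lb.

35846.250 lb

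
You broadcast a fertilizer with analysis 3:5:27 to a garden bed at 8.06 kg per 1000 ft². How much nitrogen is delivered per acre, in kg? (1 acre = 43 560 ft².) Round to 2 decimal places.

10.53 kg N per acre

nitrogen per 1000 ft² = 8.06 × 3% = 0.2418 kg.
Convert to per acre: 0.2418 × 43.56 = 10.5328 kg.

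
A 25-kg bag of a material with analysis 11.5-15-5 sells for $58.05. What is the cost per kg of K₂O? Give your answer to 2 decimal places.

K₂O in bag = 25 × 5% = 1.25 kg.
Cost per kg K₂O = $58.05 / 1.25 = $46.4400.

$46.44 per kg K₂O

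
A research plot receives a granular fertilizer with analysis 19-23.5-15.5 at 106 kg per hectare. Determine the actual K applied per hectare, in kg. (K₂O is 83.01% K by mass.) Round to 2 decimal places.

13.64 kg K per hectare

K₂O per hectare = 106 × 15.5% = 16.43 kg.
Elemental K = 16.43 × 0.8301 = 13.6385 kg per hectare.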